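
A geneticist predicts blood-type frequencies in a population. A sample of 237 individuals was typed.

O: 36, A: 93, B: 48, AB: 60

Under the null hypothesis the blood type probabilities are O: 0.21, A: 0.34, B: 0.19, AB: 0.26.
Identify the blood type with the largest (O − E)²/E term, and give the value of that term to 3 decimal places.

O, 3.810

Expected counts E_i = n·p_i: 237×0.21 = 49.77, 237×0.34 = 80.58, 237×0.19 = 45.03, 237×0.26 = 61.62.
O: (36 − 49.77)²/49.77 = 189.6129/49.77 = 3.8098
A: (93 − 80.58)²/80.58 = 154.2564/80.58 = 1.9143
B: (48 − 45.03)²/45.03 = 8.8209/45.03 = 0.1959
AB: (60 − 61.62)²/61.62 = 2.6244/61.62 = 0.0426
The largest term is for O: 3.810.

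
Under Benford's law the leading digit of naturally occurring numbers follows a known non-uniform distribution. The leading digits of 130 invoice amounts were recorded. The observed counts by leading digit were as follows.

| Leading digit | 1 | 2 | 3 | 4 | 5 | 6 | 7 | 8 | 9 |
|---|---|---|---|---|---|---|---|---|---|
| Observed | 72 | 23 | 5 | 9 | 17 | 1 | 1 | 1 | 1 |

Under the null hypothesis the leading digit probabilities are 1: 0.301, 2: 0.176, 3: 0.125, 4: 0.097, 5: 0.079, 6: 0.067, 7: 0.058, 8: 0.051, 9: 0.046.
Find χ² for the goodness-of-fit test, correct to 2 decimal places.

62.27

Expected counts E_i = n·p_i: 130×0.301 = 39.13, 130×0.176 = 22.88, 130×0.125 = 16.25, 130×0.097 = 12.61, 130×0.079 = 10.27, 130×0.067 = 8.71, 130×0.058 = 7.54, 130×0.051 = 6.63, 130×0.046 = 5.98.
cat         O        E   (O−E)²/E
1          72    39.13     27.611
2          23    22.88      0.001
3           5    16.25      7.788
4           9    12.61      1.033
5          17    10.27      4.410
6           1     8.71      6.825
7           1     7.54      5.673
8           1     6.63      4.781
9           1     5.98      4.147
Sum = 62.27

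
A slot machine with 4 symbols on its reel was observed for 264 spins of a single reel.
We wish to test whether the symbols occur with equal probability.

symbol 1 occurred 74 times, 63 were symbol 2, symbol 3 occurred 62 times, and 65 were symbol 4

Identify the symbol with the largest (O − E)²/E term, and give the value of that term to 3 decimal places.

symbol 1, 0.970

Under H₀ each category has probability 1/4, so each expected count is 264/4 = 66.
χ² = (74−66)²/66 + (63−66)²/66 + (62−66)²/66 + (65−66)²/66
   = 0.9697 + 0.1364 + 0.2424 + 0.0152
The largest term is for symbol 1: 0.970.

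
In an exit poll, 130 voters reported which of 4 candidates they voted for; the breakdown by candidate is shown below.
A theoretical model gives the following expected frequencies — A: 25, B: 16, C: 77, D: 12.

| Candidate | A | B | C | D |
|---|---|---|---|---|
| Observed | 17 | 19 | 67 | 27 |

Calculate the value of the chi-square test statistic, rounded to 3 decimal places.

23.171

cat         O        E   (O−E)²/E
A          17       25     2.5600
B          19       16     0.5625
C          67       77     1.2987
D          27       12    18.7500
Sum = 23.171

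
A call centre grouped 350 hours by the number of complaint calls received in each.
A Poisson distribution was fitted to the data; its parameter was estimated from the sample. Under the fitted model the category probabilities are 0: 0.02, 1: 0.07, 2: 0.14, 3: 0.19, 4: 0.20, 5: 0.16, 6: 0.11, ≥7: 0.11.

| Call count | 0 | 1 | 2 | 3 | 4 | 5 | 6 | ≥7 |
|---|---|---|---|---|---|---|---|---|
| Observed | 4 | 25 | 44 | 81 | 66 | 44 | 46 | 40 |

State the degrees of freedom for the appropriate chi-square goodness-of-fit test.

6

There are k = 8 categories and 1 parameter estimated from the data, so df = 8 − 1 − 1 = 6.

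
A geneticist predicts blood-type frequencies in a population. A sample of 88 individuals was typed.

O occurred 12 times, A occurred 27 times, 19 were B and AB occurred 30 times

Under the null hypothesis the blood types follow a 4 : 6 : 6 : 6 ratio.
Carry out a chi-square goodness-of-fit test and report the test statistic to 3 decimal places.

3.917

Ratio total = 22. Expected counts: 88×4/22 = 16, 88×6/22 = 24, 88×6/22 = 24, 88×6/22 = 24.
cat         O        E   (O−E)²/E
O          12       16     1.0000
A          27       24     0.3750
B          19       24     1.0417
AB         30       24     1.5000
Sum = 3.917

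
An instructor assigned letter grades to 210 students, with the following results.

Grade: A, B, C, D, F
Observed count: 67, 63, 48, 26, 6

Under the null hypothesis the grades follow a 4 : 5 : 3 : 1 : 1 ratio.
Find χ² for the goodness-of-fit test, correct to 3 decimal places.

Ratio total = 14. Expected counts: 210×4/14 = 60, 210×5/14 = 75, 210×3/14 = 45, 210×1/14 = 15, 210×1/14 = 15.
χ² = (67−60)²/60 + (63−75)²/75 + (48−45)²/45 + (26−15)²/15 + (6−15)²/15
   = 0.8167 + 1.9200 + 0.2000 + 8.0667 + 5.4000
Sum = 16.403

16.403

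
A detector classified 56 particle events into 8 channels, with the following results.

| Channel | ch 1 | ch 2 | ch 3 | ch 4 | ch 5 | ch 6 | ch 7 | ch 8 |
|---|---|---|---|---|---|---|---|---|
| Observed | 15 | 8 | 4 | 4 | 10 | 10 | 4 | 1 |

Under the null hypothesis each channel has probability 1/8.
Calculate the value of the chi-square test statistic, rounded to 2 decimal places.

Expected count for each of the 8 categories: 56/8 = 7.
cat         O        E   (O−E)²/E
ch 1       15        7      9.143
ch 2        8        7      0.143
ch 3        4        7      1.286
ch 4        4        7      1.286
ch 5       10        7      1.286
ch 6       10        7      1.286
ch 7        4        7      1.286
ch 8        1        7      5.143
Sum = 20.86

20.86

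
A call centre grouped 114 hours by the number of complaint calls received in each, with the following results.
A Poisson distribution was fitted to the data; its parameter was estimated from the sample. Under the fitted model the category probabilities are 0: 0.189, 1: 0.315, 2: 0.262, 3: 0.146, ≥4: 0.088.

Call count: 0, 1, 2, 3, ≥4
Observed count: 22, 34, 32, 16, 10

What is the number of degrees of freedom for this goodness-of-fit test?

3

There are k = 5 categories and 1 parameter estimated from the data, so df = 5 − 1 − 1 = 3.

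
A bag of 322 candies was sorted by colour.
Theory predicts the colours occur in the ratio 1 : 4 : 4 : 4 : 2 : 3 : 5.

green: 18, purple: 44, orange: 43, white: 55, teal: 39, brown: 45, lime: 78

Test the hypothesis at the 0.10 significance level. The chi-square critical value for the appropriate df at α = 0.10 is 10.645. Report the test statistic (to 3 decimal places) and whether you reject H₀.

12.200; reject

Ratio total = 23. Expected counts: 322×1/23 = 14, 322×4/23 = 56, 322×4/23 = 56, 322×4/23 = 56, 322×2/23 = 28, 322×3/23 = 42, 322×5/23 = 70.
green: (18 − 14)²/14 = 16/14 = 1.1429
purple: (44 − 56)²/56 = 144/56 = 2.5714
orange: (43 − 56)²/56 = 169/56 = 3.0179
white: (55 − 56)²/56 = 1/56 = 0.0179
teal: (39 − 28)²/28 = 121/28 = 4.3214
brown: (45 − 42)²/42 = 9/42 = 0.2143
lime: (78 − 70)²/70 = 64/70 = 0.9143
Sum = 12.200
df = 6. Since 12.200 > 10.645, we reject H₀.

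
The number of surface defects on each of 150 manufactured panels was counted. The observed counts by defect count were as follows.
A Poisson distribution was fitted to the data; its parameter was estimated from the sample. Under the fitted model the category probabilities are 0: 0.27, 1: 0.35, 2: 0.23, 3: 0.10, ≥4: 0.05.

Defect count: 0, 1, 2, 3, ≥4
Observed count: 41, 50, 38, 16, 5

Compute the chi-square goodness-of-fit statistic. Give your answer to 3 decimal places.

1.380

Expected counts E_i = n·p_i: 150×0.27 = 40.5, 150×0.35 = 52.5, 150×0.23 = 34.5, 150×0.10 = 15, 150×0.05 = 7.5.
χ² = (41−40.5)²/40.5 + (50−52.5)²/52.5 + (38−34.5)²/34.5 + (16−15)²/15 + (5−7.5)²/7.5
   = 0.0062 + 0.1190 + 0.3551 + 0.0667 + 0.8333
Sum = 1.380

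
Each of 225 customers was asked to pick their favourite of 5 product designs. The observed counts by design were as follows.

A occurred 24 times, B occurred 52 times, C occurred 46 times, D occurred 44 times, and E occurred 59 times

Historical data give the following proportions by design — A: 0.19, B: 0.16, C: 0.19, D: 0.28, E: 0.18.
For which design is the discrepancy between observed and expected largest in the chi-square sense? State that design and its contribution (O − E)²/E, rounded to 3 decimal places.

Expected counts E_i = n·p_i: 225×0.19 = 42.75, 225×0.16 = 36, 225×0.19 = 42.75, 225×0.28 = 63, 225×0.18 = 40.5.
A: (24 − 42.75)²/42.75 = 351.5625/42.75 = 8.2237
B: (52 − 36)²/36 = 256/36 = 7.1111
C: (46 − 42.75)²/42.75 = 10.5625/42.75 = 0.2471
D: (44 − 63)²/63 = 361/63 = 5.7302
E: (59 − 40.5)²/40.5 = 342.25/40.5 = 8.4506
The largest term is for E: 8.451.

E, 8.451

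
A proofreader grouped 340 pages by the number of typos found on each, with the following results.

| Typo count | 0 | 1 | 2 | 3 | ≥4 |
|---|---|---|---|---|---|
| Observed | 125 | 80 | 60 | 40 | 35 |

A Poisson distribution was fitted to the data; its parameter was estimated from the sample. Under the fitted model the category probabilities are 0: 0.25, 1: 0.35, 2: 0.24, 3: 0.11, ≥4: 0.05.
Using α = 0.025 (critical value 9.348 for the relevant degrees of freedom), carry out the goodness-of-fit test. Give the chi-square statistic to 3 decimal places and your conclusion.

Expected counts E_i = n·p_i: 340×0.25 = 85, 340×0.35 = 119, 340×0.24 = 81.6, 340×0.11 = 37.4, 340×0.05 = 17.
cat         O        E   (O−E)²/E
0         125       85    18.8235
1          80      119    12.7815
2          60     81.6     5.7176
3          40     37.4     0.1807
≥4         35       17    19.0588
Sum = 56.562
df = 3. Since 56.562 > 9.348, we reject H₀.

56.562; reject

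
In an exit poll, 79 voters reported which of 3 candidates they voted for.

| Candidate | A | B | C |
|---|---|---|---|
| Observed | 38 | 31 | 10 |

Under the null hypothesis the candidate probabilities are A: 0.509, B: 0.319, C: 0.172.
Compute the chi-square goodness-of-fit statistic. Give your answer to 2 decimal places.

Expected counts E_i = n·p_i: 79×0.509 = 40.211, 79×0.319 = 25.201, 79×0.172 = 13.588.
χ² = (38−40.211)²/40.211 + (31−25.201)²/25.201 + (10−13.588)²/13.588
   = 0.122 + 1.334 + 0.947
Sum = 2.40

2.40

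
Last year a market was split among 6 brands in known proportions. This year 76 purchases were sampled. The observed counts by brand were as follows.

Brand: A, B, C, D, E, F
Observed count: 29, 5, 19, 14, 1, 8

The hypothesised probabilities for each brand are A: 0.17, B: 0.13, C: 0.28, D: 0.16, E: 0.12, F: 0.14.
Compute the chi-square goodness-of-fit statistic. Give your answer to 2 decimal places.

30.83

Expected counts E_i = n·p_i: 76×0.17 = 12.92, 76×0.13 = 9.88, 76×0.28 = 21.28, 76×0.16 = 12.16, 76×0.12 = 9.12, 76×0.14 = 10.64.
A: (29 − 12.92)²/12.92 = 258.5664/12.92 = 20.013
B: (5 − 9.88)²/9.88 = 23.8144/9.88 = 2.410
C: (19 − 21.28)²/21.28 = 5.1984/21.28 = 0.244
D: (14 − 12.16)²/12.16 = 3.3856/12.16 = 0.278
E: (1 − 9.12)²/9.12 = 65.9344/9.12 = 7.230
F: (8 − 10.64)²/10.64 = 6.9696/10.64 = 0.655
Sum = 30.83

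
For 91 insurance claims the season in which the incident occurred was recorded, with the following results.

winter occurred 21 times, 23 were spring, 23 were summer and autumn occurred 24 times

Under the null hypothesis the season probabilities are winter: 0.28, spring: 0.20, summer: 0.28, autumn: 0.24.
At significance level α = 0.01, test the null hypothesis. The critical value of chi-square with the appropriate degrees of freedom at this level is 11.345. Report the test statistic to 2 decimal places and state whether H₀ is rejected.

2.51; do not reject

Expected counts E_i = n·p_i: 91×0.28 = 25.48, 91×0.20 = 18.2, 91×0.28 = 25.48, 91×0.24 = 21.84.
χ² = (21−25.48)²/25.48 + (23−18.2)²/18.2 + (23−25.48)²/25.48 + (24−21.84)²/21.84
   = 0.788 + 1.266 + 0.241 + 0.214
Sum = 2.51
df = 3. Since 2.51 < 11.345, we do not reject H₀.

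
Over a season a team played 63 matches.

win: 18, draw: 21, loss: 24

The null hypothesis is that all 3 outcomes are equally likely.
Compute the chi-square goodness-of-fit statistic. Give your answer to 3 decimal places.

Expected count for each of the 3 categories: 63/3 = 21.
χ² = (18−21)²/21 + (21−21)²/21 + (24−21)²/21
   = 0.4286 + 0.0000 + 0.4286
Sum = 0.857

0.857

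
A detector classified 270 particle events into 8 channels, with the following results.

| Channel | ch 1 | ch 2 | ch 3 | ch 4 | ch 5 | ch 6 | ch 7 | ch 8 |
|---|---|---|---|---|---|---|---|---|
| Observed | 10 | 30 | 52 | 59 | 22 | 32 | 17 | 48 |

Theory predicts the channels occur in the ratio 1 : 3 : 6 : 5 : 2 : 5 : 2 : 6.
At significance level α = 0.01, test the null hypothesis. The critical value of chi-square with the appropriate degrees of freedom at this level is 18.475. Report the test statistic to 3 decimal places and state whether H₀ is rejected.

Ratio total = 30. Expected counts: 270×1/30 = 9, 270×3/30 = 27, 270×6/30 = 54, 270×5/30 = 45, 270×2/30 = 18, 270×5/30 = 45, 270×2/30 = 18, 270×6/30 = 54.
χ² = (10−9)²/9 + (30−27)²/27 + (52−54)²/54 + (59−45)²/45 + (22−18)²/18 + (32−45)²/45 + (17−18)²/18 + (48−54)²/54
   = 0.1111 + 0.3333 + 0.0741 + 4.3556 + 0.8889 + 3.7556 + 0.0556 + 0.6667
Sum = 10.241
df = 7. Since 10.241 < 18.475, we do not reject H₀.

10.241; do not reject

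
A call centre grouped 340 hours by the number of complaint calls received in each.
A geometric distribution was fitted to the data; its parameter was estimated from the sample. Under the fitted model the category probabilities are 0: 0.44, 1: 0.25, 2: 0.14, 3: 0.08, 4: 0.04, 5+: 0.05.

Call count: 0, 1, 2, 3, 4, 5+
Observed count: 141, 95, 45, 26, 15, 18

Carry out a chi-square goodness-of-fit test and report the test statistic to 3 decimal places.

Expected counts E_i = n·p_i: 340×0.44 = 149.6, 340×0.25 = 85, 340×0.14 = 47.6, 340×0.08 = 27.2, 340×0.04 = 13.6, 340×0.05 = 17.
0: (141 − 149.6)²/149.6 = 73.96/149.6 = 0.4944
1: (95 − 85)²/85 = 100/85 = 1.1765
2: (45 − 47.6)²/47.6 = 6.76/47.6 = 0.1420
3: (26 − 27.2)²/27.2 = 1.44/27.2 = 0.0529
4: (15 − 13.6)²/13.6 = 1.96/13.6 = 0.1441
5+: (18 − 17)²/17 = 1/17 = 0.0588
Sum = 2.069

2.069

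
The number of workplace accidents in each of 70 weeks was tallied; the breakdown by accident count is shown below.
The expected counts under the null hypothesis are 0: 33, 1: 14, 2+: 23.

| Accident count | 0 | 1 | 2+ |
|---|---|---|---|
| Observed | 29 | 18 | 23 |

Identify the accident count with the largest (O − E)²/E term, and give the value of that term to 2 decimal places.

1, 1.14

cat         O        E   (O−E)²/E
0          29       33      0.485
1          18       14      1.143
2+         23       23      0.000
The largest term is for 1: 1.14.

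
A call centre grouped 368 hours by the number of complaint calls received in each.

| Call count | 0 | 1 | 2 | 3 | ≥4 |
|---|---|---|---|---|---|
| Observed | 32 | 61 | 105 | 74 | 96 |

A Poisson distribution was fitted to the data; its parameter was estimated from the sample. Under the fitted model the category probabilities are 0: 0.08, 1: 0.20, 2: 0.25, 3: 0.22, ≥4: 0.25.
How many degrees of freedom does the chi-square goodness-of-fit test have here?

3

There are k = 5 categories and 1 parameter estimated from the data, so df = 5 − 1 − 1 = 3.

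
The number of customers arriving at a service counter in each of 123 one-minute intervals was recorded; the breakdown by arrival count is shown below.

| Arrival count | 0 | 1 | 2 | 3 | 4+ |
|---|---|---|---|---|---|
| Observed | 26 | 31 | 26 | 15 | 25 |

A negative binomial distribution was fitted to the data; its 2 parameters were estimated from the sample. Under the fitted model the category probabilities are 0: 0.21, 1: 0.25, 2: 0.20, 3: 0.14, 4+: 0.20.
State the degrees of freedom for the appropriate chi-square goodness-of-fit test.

There are k = 5 categories and 2 parameters estimated from the data, so df = 5 − 1 − 2 = 2.

2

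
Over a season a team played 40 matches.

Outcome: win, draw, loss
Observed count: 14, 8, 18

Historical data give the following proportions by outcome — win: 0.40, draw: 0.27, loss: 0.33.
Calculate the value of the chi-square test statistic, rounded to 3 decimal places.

2.721

Expected counts E_i = n·p_i: 40×0.40 = 16, 40×0.27 = 10.8, 40×0.33 = 13.2.
win: (14 − 16)²/16 = 4/16 = 0.2500
draw: (8 − 10.8)²/10.8 = 7.84/10.8 = 0.7259
loss: (18 − 13.2)²/13.2 = 23.04/13.2 = 1.7455
Sum = 2.721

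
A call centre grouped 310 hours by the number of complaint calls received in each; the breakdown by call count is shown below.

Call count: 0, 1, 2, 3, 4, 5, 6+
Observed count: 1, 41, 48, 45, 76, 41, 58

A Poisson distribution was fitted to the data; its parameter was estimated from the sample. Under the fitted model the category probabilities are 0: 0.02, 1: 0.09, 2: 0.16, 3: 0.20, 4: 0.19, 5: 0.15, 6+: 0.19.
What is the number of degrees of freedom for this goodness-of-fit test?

5

There are k = 7 categories and 1 parameter estimated from the data, so df = 7 − 1 − 1 = 5.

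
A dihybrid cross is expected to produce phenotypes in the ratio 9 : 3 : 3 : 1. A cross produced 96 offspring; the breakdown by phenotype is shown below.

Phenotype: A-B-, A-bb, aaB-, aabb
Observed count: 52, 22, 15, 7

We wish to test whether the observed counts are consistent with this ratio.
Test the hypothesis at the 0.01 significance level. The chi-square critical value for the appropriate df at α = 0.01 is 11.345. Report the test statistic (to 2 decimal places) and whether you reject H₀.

1.63; do not reject

Ratio total = 16. Expected counts: 96×9/16 = 54, 96×3/16 = 18, 96×3/16 = 18, 96×1/16 = 6.
A-B-: (52 − 54)²/54 = 4/54 = 0.074
A-bb: (22 − 18)²/18 = 16/18 = 0.889
aaB-: (15 − 18)²/18 = 9/18 = 0.500
aabb: (7 − 6)²/6 = 1/6 = 0.167
Sum = 1.63
df = 3. Since 1.63 < 11.345, we do not reject H₀.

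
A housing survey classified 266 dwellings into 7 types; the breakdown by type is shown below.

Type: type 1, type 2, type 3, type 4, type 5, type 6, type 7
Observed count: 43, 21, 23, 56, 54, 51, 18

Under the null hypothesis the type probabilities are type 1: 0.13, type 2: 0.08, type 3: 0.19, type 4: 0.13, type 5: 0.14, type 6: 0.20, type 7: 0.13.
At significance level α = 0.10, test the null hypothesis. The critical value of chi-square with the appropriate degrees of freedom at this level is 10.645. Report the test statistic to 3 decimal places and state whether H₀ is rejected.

45.913; reject

Expected counts E_i = n·p_i: 266×0.13 = 34.58, 266×0.08 = 21.28, 266×0.19 = 50.54, 266×0.13 = 34.58, 266×0.14 = 37.24, 266×0.20 = 53.2, 266×0.13 = 34.58.
type 1: (43 − 34.58)²/34.58 = 70.8964/34.58 = 2.0502
type 2: (21 − 21.28)²/21.28 = 0.0784/21.28 = 0.0037
type 3: (23 − 50.54)²/50.54 = 758.4516/50.54 = 15.0070
type 4: (56 − 34.58)²/34.58 = 458.8164/34.58 = 13.2683
type 5: (54 − 37.24)²/37.24 = 280.8976/37.24 = 7.5429
type 6: (51 − 53.2)²/53.2 = 4.84/53.2 = 0.0910
type 7: (18 − 34.58)²/34.58 = 274.8964/34.58 = 7.9496
Sum = 45.913
df = 6. Since 45.913 > 10.645, we reject H₀.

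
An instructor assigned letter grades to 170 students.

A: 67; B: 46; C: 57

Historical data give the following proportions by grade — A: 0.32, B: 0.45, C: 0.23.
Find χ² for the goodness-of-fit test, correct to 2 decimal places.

Expected counts E_i = n·p_i: 170×0.32 = 54.4, 170×0.45 = 76.5, 170×0.23 = 39.1.
cat         O        E   (O−E)²/E
A          67     54.4      2.918
B          46     76.5     12.160
C          57     39.1      8.195
Sum = 23.27

23.27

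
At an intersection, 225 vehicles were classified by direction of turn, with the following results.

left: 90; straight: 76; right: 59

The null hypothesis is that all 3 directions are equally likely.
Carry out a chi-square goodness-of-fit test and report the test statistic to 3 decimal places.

Expected count for each of the 3 categories: 225/3 = 75.
cat           O        E   (O−E)²/E
left         90       75     3.0000
straight     76       75     0.0133
right        59       75     3.4133
Sum = 6.427

6.427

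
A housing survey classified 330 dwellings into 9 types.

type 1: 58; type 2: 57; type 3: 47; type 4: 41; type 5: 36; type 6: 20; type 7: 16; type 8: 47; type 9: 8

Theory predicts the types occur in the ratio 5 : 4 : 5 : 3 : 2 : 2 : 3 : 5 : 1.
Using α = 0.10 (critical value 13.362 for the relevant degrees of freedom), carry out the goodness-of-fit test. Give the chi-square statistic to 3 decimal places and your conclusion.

Ratio total = 30. Expected counts: 330×5/30 = 55, 330×4/30 = 44, 330×5/30 = 55, 330×3/30 = 33, 330×2/30 = 22, 330×2/30 = 22, 330×3/30 = 33, 330×5/30 = 55, 330×1/30 = 11.
cat         O        E   (O−E)²/E
type 1     58       55     0.1636
type 2     57       44     3.8409
type 3     47       55     1.1636
type 4     41       33     1.9394
type 5     36       22     8.9091
type 6     20       22     0.1818
type 7     16       33     8.7576
type 8     47       55     1.1636
type 9      8       11     0.8182
Sum = 26.938
df = 8. Since 26.938 > 13.362, we reject H₀.

26.938; reject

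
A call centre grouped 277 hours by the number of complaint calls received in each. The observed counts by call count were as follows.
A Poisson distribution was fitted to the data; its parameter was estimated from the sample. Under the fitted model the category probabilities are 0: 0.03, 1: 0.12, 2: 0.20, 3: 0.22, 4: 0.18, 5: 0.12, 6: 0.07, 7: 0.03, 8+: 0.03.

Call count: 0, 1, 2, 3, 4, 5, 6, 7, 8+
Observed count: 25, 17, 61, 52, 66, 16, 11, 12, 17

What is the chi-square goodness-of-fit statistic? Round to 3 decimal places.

Expected counts E_i = n·p_i: 277×0.03 = 8.31, 277×0.12 = 33.24, 277×0.20 = 55.4, 277×0.22 = 60.94, 277×0.18 = 49.86, 277×0.12 = 33.24, 277×0.07 = 19.39, 277×0.03 = 8.31, 277×0.03 = 8.31.
0: (25 − 8.31)²/8.31 = 278.5561/8.31 = 33.5206
1: (17 − 33.24)²/33.24 = 263.7376/33.24 = 7.9343
2: (61 − 55.4)²/55.4 = 31.36/55.4 = 0.5661
3: (52 − 60.94)²/60.94 = 79.9236/60.94 = 1.3115
4: (66 − 49.86)²/49.86 = 260.4996/49.86 = 5.2246
5: (16 − 33.24)²/33.24 = 297.2176/33.24 = 8.9416
6: (11 − 19.39)²/19.39 = 70.3921/19.39 = 3.6303
7: (12 − 8.31)²/8.31 = 13.6161/8.31 = 1.6385
8+: (17 − 8.31)²/8.31 = 75.5161/8.31 = 9.0874
Sum = 71.855

71.855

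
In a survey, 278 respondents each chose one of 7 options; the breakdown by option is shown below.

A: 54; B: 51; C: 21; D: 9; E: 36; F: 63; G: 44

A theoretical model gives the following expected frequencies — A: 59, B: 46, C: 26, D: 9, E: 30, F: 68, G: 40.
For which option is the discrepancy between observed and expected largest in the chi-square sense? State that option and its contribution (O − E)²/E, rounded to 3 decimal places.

E, 1.200

χ² = (54−59)²/59 + (51−46)²/46 + (21−26)²/26 + (9−9)²/9 + (36−30)²/30 + (63−68)²/68 + (44−40)²/40
   = 0.4237 + 0.5435 + 0.9615 + 0.0000 + 1.2000 + 0.3676 + 0.4000
The largest term is for E: 1.200.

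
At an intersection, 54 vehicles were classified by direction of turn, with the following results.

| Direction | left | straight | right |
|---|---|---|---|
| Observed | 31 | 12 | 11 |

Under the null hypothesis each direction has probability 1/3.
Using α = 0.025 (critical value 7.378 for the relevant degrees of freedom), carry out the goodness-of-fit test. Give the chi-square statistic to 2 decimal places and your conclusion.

14.11; reject

Expected count for each of the 3 categories: 54/3 = 18.
left: (31 − 18)²/18 = 169/18 = 9.389
straight: (12 − 18)²/18 = 36/18 = 2.000
right: (11 − 18)²/18 = 49/18 = 2.722
Sum = 14.11
df = 2. Since 14.11 > 7.378, we reject H₀.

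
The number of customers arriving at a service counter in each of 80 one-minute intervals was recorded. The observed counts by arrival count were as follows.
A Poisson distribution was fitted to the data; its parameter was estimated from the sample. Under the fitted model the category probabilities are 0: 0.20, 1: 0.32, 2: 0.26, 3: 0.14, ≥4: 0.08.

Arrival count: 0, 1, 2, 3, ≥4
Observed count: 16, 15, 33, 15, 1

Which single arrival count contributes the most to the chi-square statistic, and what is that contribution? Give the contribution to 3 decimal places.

2, 7.156

Expected counts E_i = n·p_i: 80×0.20 = 16, 80×0.32 = 25.6, 80×0.26 = 20.8, 80×0.14 = 11.2, 80×0.08 = 6.4.
χ² = (16−16)²/16 + (15−25.6)²/25.6 + (33−20.8)²/20.8 + (15−11.2)²/11.2 + (1−6.4)²/6.4
   = 0.0000 + 4.3891 + 7.1558 + 1.2893 + 4.5563
The largest term is for 2: 7.156.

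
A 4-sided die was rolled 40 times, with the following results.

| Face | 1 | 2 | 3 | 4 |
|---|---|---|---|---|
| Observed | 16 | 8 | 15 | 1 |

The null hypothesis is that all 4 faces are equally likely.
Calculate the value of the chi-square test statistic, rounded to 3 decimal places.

14.600

Under H₀ each category has probability 1/4, so each expected count is 40/4 = 10.
χ² = (16−10)²/10 + (8−10)²/10 + (15−10)²/10 + (1−10)²/10
   = 3.6000 + 0.4000 + 2.5000 + 8.1000
Sum = 14.600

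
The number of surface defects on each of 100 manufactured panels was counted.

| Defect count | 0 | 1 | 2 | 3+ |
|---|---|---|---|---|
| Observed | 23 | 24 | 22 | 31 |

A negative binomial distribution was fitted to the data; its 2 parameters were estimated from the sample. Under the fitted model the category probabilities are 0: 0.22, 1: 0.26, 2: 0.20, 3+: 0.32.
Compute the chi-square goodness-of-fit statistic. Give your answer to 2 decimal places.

0.43

Expected counts E_i = n·p_i: 100×0.22 = 22, 100×0.26 = 26, 100×0.20 = 20, 100×0.32 = 32.
cat         O        E   (O−E)²/E
0          23       22      0.045
1          24       26      0.154
2          22       20      0.200
3+         31       32      0.031
Sum = 0.43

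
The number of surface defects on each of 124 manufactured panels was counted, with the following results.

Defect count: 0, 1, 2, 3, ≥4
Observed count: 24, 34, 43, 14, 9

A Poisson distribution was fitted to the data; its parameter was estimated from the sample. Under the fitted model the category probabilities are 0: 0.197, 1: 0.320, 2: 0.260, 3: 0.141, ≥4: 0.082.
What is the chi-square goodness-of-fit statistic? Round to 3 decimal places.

5.240

Expected counts E_i = n·p_i: 124×0.197 = 24.428, 124×0.320 = 39.68, 124×0.260 = 32.24, 124×0.141 = 17.484, 124×0.082 = 10.168.
0: (24 − 24.428)²/24.428 = 0.183184/24.428 = 0.0075
1: (34 − 39.68)²/39.68 = 32.2624/39.68 = 0.8131
2: (43 − 32.24)²/32.24 = 115.7776/32.24 = 3.5911
3: (14 − 17.484)²/17.484 = 12.138256/17.484 = 0.6942
≥4: (9 − 10.168)²/10.168 = 1.364224/10.168 = 0.1342
Sum = 5.240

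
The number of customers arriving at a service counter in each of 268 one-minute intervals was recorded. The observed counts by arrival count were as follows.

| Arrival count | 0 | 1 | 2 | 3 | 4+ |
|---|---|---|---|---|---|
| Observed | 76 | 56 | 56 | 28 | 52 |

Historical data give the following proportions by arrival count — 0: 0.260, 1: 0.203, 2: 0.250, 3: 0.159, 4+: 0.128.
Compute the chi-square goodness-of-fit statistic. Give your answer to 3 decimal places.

Expected counts E_i = n·p_i: 268×0.260 = 69.68, 268×0.203 = 54.404, 268×0.250 = 67, 268×0.159 = 42.612, 268×0.128 = 34.304.
0: (76 − 69.68)²/69.68 = 39.9424/69.68 = 0.5732
1: (56 − 54.404)²/54.404 = 2.547216/54.404 = 0.0468
2: (56 − 67)²/67 = 121/67 = 1.8060
3: (28 − 42.612)²/42.612 = 213.510544/42.612 = 5.0106
4+: (52 − 34.304)²/34.304 = 313.148416/34.304 = 9.1286
Sum = 16.565

16.565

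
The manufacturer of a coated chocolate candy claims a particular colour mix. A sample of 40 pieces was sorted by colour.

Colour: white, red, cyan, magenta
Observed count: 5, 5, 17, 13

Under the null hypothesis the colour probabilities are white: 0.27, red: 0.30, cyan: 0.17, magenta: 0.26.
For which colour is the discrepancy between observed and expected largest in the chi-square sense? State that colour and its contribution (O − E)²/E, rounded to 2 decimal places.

cyan, 15.30

Expected counts E_i = n·p_i: 40×0.27 = 10.8, 40×0.30 = 12, 40×0.17 = 6.8, 40×0.26 = 10.4.
cat          O        E   (O−E)²/E
white        5     10.8      3.115
red          5       12      4.083
cyan        17      6.8     15.300
magenta     13     10.4      0.650
The largest term is for cyan: 15.30.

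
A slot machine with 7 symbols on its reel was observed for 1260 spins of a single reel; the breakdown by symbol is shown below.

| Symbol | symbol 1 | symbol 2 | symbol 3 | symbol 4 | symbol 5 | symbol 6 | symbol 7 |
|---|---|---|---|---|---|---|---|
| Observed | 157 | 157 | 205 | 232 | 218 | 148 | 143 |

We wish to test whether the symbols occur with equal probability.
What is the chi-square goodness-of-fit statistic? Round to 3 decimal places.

45.689

Expected count for each of the 7 categories: 1260/7 = 180.
χ² = (157−180)²/180 + (157−180)²/180 + (205−180)²/180 + (232−180)²/180 + (218−180)²/180 + (148−180)²/180 + (143−180)²/180
   = 2.9389 + 2.9389 + 3.4722 + 15.0222 + 8.0222 + 5.6889 + 7.6056
Sum = 45.689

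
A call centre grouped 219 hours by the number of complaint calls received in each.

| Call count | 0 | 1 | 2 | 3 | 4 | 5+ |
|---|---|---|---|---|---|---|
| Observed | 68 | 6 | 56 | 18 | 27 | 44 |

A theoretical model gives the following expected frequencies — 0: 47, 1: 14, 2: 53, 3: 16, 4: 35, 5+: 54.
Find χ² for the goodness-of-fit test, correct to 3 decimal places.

cat         O        E   (O−E)²/E
0          68       47     9.3830
1           6       14     4.5714
2          56       53     0.1698
3          18       16     0.2500
4          27       35     1.8286
5+         44       54     1.8519
Sum = 18.055

18.055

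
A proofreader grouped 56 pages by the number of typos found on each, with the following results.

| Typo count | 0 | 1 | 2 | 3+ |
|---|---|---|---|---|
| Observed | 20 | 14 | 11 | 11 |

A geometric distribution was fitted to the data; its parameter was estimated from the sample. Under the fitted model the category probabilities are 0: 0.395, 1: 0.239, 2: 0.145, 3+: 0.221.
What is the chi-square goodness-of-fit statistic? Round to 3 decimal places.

Expected counts E_i = n·p_i: 56×0.395 = 22.12, 56×0.239 = 13.384, 56×0.145 = 8.12, 56×0.221 = 12.376.
cat         O        E   (O−E)²/E
0          20    22.12     0.2032
1          14   13.384     0.0284
2          11     8.12     1.0215
3+         11   12.376     0.1530
Sum = 1.406

1.406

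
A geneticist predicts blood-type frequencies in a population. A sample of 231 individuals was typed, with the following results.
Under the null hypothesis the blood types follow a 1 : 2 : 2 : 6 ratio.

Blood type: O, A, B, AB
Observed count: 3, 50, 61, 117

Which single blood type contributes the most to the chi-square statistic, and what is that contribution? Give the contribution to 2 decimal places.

Ratio total = 11. Expected counts: 231×1/11 = 21, 231×2/11 = 42, 231×2/11 = 42, 231×6/11 = 126.
cat         O        E   (O−E)²/E
O           3       21     15.429
A          50       42      1.524
B          61       42      8.595
AB        117      126      0.643
The largest term is for O: 15.43.

O, 15.43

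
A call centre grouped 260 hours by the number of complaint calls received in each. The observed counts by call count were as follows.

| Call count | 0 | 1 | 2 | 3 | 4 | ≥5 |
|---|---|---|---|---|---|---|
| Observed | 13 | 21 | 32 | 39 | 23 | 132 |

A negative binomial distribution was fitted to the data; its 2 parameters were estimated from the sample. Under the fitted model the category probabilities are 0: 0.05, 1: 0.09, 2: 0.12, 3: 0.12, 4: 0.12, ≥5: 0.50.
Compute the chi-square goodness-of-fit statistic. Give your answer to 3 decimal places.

Expected counts E_i = n·p_i: 260×0.05 = 13, 260×0.09 = 23.4, 260×0.12 = 31.2, 260×0.12 = 31.2, 260×0.12 = 31.2, 260×0.50 = 130.
χ² = (13−13)²/13 + (21−23.4)²/23.4 + (32−31.2)²/31.2 + (39−31.2)²/31.2 + (23−31.2)²/31.2 + (132−130)²/130
   = 0.0000 + 0.2462 + 0.0205 + 1.9500 + 2.1551 + 0.0308
Sum = 4.403

4.403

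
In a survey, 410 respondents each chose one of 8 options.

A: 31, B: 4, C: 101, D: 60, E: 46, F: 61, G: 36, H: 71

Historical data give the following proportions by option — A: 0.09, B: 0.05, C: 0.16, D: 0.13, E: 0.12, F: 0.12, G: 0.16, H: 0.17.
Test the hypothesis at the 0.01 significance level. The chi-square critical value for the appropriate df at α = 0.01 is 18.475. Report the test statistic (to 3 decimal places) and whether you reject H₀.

Expected counts E_i = n·p_i: 410×0.09 = 36.9, 410×0.05 = 20.5, 410×0.16 = 65.6, 410×0.13 = 53.3, 410×0.12 = 49.2, 410×0.12 = 49.2, 410×0.16 = 65.6, 410×0.17 = 69.7.
cat         O        E   (O−E)²/E
A          31     36.9     0.9434
B           4     20.5    13.2805
C         101     65.6    19.1030
D          60     53.3     0.8422
E          46     49.2     0.2081
F          61     49.2     2.8301
G          36     65.6    13.3561
H          71     69.7     0.0242
Sum = 50.588
df = 7. Since 50.588 > 18.475, we reject H₀.

50.588; reject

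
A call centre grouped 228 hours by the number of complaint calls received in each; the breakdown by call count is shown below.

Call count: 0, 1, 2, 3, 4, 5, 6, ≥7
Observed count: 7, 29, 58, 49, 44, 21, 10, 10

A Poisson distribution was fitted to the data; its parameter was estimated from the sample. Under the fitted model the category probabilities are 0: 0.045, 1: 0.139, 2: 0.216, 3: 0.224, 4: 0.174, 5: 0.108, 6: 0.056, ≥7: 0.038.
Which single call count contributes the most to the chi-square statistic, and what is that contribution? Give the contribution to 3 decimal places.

2, 1.555

Expected counts E_i = n·p_i: 228×0.045 = 10.26, 228×0.139 = 31.692, 228×0.216 = 49.248, 228×0.224 = 51.072, 228×0.174 = 39.672, 228×0.108 = 24.624, 228×0.056 = 12.768, 228×0.038 = 8.664.
χ² = (7−10.26)²/10.26 + (29−31.692)²/31.692 + (58−49.248)²/49.248 + (49−51.072)²/51.072 + (44−39.672)²/39.672 + (21−24.624)²/24.624 + (10−12.768)²/12.768 + (10−8.664)²/8.664
   = 1.0358 + 0.2287 + 1.5553 + 0.0841 + 0.4722 + 0.5334 + 0.6001 + 0.2060
The largest term is for 2: 1.555.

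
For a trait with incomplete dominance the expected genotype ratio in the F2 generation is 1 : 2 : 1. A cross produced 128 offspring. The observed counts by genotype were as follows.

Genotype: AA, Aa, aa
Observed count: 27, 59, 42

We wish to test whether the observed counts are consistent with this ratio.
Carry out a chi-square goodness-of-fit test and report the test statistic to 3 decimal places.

Ratio total = 4. Expected counts: 128×1/4 = 32, 128×2/4 = 64, 128×1/4 = 32.
χ² = (27−32)²/32 + (59−64)²/64 + (42−32)²/32
   = 0.7813 + 0.3906 + 3.1250
Sum = 4.297

4.297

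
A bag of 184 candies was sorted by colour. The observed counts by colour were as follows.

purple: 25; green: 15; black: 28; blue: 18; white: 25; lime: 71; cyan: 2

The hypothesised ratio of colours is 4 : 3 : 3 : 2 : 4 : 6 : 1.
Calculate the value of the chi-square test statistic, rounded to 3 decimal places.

22.875

Ratio total = 23. Expected counts: 184×4/23 = 32, 184×3/23 = 24, 184×3/23 = 24, 184×2/23 = 16, 184×4/23 = 32, 184×6/23 = 48, 184×1/23 = 8.
purple: (25 − 32)²/32 = 49/32 = 1.5313
green: (15 − 24)²/24 = 81/24 = 3.3750
black: (28 − 24)²/24 = 16/24 = 0.6667
blue: (18 − 16)²/16 = 4/16 = 0.2500
white: (25 − 32)²/32 = 49/32 = 1.5313
lime: (71 − 48)²/48 = 529/48 = 11.0208
cyan: (2 − 8)²/8 = 36/8 = 4.5000
Sum = 22.875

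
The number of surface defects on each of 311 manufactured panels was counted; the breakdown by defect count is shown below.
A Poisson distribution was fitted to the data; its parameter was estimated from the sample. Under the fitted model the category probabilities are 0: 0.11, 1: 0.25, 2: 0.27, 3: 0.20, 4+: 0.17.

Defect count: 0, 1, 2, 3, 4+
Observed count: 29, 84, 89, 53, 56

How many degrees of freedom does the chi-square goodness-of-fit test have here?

There are k = 5 categories and 1 parameter estimated from the data, so df = 5 − 1 − 1 = 3.

3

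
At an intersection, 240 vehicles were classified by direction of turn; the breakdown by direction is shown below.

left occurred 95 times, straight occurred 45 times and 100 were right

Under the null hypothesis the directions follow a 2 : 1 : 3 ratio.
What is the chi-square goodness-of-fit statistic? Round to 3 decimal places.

6.771

Ratio total = 6. Expected counts: 240×2/6 = 80, 240×1/6 = 40, 240×3/6 = 120.
left: (95 − 80)²/80 = 225/80 = 2.8125
straight: (45 − 40)²/40 = 25/40 = 0.6250
right: (100 − 120)²/120 = 400/120 = 3.3333
Sum = 6.771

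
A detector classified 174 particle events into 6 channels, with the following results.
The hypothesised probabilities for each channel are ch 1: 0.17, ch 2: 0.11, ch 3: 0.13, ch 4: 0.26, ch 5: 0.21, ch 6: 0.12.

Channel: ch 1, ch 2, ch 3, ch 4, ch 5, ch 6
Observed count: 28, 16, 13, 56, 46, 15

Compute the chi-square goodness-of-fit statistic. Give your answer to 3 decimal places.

11.355

Expected counts E_i = n·p_i: 174×0.17 = 29.58, 174×0.11 = 19.14, 174×0.13 = 22.62, 174×0.26 = 45.24, 174×0.21 = 36.54, 174×0.12 = 20.88.
cat         O        E   (O−E)²/E
ch 1       28    29.58     0.0844
ch 2       16    19.14     0.5151
ch 3       13    22.62     4.0913
ch 4       56    45.24     2.5592
ch 5       46    36.54     2.4491
ch 6       15    20.88     1.6559
Sum = 11.355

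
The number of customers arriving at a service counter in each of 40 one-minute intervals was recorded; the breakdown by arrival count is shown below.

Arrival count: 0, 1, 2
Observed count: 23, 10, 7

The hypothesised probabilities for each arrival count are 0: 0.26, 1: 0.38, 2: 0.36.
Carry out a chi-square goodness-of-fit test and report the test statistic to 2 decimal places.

Expected counts E_i = n·p_i: 40×0.26 = 10.4, 40×0.38 = 15.2, 40×0.36 = 14.4.
0: (23 − 10.4)²/10.4 = 158.76/10.4 = 15.265
1: (10 − 15.2)²/15.2 = 27.04/15.2 = 1.779
2: (7 − 14.4)²/14.4 = 54.76/14.4 = 3.803
Sum = 20.85

20.85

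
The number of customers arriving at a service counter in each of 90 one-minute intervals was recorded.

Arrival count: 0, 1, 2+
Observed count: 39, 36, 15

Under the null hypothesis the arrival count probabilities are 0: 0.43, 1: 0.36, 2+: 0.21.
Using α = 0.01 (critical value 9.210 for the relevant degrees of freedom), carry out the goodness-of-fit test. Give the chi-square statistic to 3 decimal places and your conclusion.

Expected counts E_i = n·p_i: 90×0.43 = 38.7, 90×0.36 = 32.4, 90×0.21 = 18.9.
χ² = (39−38.7)²/38.7 + (36−32.4)²/32.4 + (15−18.9)²/18.9
   = 0.0023 + 0.4000 + 0.8048
Sum = 1.207
df = 2. Since 1.207 < 9.210, we do not reject H₀.

1.207; do not reject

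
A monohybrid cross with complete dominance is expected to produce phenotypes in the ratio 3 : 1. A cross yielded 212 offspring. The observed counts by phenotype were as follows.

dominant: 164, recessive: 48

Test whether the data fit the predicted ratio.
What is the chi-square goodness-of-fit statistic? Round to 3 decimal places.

0.629

Ratio total = 4. Expected counts: 212×3/4 = 159, 212×1/4 = 53.
dominant: (164 − 159)²/159 = 25/159 = 0.1572
recessive: (48 − 53)²/53 = 25/53 = 0.4717
Sum = 0.629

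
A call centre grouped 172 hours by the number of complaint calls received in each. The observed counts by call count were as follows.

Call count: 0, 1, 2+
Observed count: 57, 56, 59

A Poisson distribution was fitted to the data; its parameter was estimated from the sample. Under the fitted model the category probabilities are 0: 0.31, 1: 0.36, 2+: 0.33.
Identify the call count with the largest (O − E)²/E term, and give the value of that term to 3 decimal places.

1, 0.566

Expected counts E_i = n·p_i: 172×0.31 = 53.32, 172×0.36 = 61.92, 172×0.33 = 56.76.
cat         O        E   (O−E)²/E
0          57    53.32     0.2540
1          56    61.92     0.5660
2+         59    56.76     0.0884
The largest term is for 1: 0.566.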